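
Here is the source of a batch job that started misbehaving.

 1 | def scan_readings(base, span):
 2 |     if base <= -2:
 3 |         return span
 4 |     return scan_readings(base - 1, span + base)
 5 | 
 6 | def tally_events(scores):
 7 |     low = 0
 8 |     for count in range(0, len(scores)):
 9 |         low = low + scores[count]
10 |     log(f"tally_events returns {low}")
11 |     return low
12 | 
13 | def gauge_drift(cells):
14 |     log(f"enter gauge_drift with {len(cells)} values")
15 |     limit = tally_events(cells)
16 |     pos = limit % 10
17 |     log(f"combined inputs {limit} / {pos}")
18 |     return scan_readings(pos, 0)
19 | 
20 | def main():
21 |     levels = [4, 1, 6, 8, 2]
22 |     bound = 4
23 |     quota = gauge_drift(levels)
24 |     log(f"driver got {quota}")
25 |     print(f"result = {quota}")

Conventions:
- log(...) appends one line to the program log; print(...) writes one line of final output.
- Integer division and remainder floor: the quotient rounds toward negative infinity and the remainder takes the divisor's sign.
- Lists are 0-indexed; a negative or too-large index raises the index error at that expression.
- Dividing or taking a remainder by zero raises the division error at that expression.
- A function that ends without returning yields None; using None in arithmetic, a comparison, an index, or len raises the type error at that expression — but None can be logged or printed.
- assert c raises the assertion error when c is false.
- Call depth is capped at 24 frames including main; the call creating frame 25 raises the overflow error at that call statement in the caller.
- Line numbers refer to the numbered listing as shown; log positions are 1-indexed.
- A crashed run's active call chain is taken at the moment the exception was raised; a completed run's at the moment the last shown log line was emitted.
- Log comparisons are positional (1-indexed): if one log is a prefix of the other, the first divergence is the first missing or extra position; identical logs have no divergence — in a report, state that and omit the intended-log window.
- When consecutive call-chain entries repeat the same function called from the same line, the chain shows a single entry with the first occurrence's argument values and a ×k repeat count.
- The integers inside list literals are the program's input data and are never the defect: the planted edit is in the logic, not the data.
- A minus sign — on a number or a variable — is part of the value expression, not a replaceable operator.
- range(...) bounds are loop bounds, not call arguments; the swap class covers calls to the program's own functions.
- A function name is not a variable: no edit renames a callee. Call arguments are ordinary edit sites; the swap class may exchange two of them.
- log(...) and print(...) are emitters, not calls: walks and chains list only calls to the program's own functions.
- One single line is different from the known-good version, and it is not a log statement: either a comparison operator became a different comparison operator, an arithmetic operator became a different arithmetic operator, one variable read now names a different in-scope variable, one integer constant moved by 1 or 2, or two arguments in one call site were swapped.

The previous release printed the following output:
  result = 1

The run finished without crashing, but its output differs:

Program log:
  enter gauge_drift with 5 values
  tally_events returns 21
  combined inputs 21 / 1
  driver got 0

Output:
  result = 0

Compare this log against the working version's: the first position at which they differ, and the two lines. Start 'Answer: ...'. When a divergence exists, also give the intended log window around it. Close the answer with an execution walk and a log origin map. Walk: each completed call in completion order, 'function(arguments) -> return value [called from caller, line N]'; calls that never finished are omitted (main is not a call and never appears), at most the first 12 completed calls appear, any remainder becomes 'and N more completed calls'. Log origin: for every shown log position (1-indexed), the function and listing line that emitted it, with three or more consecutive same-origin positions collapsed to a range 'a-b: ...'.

Answer: position 4; shown 'driver got 0' vs intended 'driver got 1'.
Intended log window:
  2: tally_events returns 21
  3: combined inputs 21 / 1
  4: driver got 1
Execution walk:
  tally_events([4, 1, 6, 8, 2]) -> 21  [called from gauge_drift, line 15]
  scan_readings(-2, 0) -> 0  [called from scan_readings, line 4]
  scan_readings(-1, 1) -> 0  [called from scan_readings, line 4]
  scan_readings(0, 1) -> 0  [called from scan_readings, line 4]
  scan_readings(1, 0) -> 0  [called from gauge_drift, line 18]
  gauge_drift([4, 1, 6, 8, 2]) -> 0  [called from main, line 23]
Origin of each log line:
  1: from gauge_drift, line 14
  2: from tally_events, line 10
  3: from gauge_drift, line 17
  4: from main, line 24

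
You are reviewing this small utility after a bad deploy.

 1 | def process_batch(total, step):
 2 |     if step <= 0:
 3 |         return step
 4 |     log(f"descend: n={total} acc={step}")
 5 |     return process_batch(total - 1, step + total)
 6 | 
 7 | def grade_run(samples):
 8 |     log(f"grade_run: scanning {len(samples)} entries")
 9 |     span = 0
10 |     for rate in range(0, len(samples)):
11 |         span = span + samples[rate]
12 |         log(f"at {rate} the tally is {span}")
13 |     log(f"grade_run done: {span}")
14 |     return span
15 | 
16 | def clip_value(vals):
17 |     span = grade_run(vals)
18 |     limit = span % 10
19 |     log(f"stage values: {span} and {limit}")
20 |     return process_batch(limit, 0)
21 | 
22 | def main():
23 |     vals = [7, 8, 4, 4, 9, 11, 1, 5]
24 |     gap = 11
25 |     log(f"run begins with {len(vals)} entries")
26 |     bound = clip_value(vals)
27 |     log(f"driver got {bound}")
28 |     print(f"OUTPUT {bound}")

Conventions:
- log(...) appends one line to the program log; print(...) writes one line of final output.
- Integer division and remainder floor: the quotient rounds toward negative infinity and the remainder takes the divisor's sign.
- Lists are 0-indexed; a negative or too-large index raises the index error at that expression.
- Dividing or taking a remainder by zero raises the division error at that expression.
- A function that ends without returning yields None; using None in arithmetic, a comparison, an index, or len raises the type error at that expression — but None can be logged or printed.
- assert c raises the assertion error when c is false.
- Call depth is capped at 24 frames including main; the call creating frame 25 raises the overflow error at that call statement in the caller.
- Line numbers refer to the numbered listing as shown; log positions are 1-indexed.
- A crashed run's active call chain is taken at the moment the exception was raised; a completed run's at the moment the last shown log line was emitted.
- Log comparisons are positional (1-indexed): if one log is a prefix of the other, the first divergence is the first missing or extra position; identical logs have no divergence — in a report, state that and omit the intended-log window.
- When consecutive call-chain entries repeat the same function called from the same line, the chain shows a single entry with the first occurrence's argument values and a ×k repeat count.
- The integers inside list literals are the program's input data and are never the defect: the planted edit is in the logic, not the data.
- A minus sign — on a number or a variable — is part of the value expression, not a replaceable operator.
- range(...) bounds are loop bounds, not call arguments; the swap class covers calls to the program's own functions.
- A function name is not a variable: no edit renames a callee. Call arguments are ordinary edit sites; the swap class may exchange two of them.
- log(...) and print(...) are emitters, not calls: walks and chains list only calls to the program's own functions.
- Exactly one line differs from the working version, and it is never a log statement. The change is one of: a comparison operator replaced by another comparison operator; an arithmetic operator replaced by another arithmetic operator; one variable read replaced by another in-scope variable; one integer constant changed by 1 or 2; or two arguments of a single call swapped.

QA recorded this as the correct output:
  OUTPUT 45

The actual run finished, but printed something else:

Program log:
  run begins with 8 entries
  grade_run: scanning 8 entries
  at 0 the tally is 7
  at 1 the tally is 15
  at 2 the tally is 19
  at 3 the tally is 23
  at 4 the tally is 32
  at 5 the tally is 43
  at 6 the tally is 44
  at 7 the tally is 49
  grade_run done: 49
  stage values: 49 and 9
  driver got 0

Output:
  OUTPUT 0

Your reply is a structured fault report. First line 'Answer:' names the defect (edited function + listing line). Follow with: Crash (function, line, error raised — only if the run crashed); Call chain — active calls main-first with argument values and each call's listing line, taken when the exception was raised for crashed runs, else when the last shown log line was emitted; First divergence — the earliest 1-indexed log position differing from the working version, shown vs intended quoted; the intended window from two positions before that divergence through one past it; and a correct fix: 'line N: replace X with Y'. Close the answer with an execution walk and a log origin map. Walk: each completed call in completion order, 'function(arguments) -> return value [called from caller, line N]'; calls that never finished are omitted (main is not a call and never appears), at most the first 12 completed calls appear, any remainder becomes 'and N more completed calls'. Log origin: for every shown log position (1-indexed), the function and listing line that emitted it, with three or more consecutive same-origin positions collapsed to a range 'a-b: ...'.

Answer: the defect is in process_batch at line 2.
Key observation: The earliest visible damage is log position 13 — 'driver got 0' rather than the intended 'descend: n=9 acc=0'.
Call chain: main.
First divergence: position 13 — shown 'driver got 0', intended 'descend: n=9 acc=0'.
Intended log window:
  11: grade_run done: 49
  12: stage values: 49 and 9
  13: descend: n=9 acc=0
  14: descend: n=8 acc=9
Execution walk:
  grade_run([7, 8, 4, 4, 9, 11, 1, 5]) -> 49  [called from clip_value, line 17]
  process_batch(9, 0) -> 0  [called from clip_value, line 20]
  clip_value([7, 8, 4, 4, 9, 11, 1, 5]) -> 0  [called from main, line 26]
Log origin:
  1: logged in main at line 25
  2: logged in grade_run at line 8
  3-10: logged in grade_run at line 12
  11: logged in grade_run at line 13
  12: logged in clip_value at line 19
  13: logged in main at line 27
A correct fix: line 2: replace `step` with `total`.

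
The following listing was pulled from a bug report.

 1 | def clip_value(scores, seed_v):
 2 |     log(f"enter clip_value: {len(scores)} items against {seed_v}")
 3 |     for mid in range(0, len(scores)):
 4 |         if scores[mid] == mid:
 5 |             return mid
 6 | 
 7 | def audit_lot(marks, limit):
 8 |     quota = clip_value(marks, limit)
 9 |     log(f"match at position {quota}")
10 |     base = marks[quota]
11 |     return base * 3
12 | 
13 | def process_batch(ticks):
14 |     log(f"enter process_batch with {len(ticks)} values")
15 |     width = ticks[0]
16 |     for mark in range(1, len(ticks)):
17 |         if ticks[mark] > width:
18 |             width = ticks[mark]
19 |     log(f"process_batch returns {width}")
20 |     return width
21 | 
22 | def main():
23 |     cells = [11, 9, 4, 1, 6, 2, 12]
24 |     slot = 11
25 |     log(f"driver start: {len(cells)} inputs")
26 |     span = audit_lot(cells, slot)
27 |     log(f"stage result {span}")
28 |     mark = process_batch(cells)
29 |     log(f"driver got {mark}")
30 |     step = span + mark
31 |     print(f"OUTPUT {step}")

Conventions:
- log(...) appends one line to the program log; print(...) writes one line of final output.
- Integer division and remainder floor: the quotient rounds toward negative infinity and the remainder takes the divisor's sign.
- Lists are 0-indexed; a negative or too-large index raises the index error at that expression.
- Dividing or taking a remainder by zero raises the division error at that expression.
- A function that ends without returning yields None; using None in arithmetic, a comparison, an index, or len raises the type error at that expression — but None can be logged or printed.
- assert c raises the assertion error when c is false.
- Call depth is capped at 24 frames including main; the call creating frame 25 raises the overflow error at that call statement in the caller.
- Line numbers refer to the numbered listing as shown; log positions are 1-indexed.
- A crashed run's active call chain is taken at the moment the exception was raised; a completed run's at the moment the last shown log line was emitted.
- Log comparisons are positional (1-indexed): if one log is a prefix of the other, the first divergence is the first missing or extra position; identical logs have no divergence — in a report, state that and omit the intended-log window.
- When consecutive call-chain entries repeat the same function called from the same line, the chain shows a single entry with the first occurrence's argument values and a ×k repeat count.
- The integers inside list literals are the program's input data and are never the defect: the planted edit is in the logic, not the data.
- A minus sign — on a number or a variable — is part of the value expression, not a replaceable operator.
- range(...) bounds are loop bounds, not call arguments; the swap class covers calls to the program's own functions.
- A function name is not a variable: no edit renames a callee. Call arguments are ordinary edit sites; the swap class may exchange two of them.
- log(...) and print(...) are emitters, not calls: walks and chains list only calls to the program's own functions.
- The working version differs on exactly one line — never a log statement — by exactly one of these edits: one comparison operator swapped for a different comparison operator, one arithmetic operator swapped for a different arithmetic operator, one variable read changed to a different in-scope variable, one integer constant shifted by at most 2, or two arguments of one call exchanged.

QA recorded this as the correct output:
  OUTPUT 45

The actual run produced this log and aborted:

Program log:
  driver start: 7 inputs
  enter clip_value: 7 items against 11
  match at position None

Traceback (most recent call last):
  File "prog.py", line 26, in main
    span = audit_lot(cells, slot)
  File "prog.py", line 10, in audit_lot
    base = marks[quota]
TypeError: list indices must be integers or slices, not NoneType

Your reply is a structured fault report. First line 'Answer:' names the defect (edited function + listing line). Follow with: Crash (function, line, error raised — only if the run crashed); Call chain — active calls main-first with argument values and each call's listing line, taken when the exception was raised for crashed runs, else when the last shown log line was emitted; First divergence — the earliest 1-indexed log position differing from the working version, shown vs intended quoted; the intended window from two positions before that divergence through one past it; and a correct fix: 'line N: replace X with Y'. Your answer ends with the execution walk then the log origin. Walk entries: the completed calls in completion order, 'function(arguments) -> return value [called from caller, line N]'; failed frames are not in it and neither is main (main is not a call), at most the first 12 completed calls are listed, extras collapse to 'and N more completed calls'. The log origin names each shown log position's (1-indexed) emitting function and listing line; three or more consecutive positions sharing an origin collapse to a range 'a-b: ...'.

Answer: the defect is in clip_value at line 4.
Core observation: Everything matches until log position 3, which reads 'match at position None' in place of 'match at position 0'.
Crash: audit_lot, line 10, TypeError.
Call chain: main -> audit_lot([11, 9, 4, 1, 6, 2, 12], 11) (called at line 26).
First divergence: at position 3 the run shows 'match at position None' where the working version logs 'match at position 0'.
Intended log window:
  1: driver start: 7 inputs
  2: enter clip_value: 7 items against 11
  3: match at position 0
  4: stage result 33
Execution walk:
  clip_value([11, 9, 4, 1, 6, 2, 12], 11) -> None  [called from audit_lot, line 8]
Log origins:
  1: from main, line 25
  2: from clip_value, line 2
  3: from audit_lot, line 9
A correct fix: line 4: replace `scores[mid] == mid` with `scores[mid] == seed_v`.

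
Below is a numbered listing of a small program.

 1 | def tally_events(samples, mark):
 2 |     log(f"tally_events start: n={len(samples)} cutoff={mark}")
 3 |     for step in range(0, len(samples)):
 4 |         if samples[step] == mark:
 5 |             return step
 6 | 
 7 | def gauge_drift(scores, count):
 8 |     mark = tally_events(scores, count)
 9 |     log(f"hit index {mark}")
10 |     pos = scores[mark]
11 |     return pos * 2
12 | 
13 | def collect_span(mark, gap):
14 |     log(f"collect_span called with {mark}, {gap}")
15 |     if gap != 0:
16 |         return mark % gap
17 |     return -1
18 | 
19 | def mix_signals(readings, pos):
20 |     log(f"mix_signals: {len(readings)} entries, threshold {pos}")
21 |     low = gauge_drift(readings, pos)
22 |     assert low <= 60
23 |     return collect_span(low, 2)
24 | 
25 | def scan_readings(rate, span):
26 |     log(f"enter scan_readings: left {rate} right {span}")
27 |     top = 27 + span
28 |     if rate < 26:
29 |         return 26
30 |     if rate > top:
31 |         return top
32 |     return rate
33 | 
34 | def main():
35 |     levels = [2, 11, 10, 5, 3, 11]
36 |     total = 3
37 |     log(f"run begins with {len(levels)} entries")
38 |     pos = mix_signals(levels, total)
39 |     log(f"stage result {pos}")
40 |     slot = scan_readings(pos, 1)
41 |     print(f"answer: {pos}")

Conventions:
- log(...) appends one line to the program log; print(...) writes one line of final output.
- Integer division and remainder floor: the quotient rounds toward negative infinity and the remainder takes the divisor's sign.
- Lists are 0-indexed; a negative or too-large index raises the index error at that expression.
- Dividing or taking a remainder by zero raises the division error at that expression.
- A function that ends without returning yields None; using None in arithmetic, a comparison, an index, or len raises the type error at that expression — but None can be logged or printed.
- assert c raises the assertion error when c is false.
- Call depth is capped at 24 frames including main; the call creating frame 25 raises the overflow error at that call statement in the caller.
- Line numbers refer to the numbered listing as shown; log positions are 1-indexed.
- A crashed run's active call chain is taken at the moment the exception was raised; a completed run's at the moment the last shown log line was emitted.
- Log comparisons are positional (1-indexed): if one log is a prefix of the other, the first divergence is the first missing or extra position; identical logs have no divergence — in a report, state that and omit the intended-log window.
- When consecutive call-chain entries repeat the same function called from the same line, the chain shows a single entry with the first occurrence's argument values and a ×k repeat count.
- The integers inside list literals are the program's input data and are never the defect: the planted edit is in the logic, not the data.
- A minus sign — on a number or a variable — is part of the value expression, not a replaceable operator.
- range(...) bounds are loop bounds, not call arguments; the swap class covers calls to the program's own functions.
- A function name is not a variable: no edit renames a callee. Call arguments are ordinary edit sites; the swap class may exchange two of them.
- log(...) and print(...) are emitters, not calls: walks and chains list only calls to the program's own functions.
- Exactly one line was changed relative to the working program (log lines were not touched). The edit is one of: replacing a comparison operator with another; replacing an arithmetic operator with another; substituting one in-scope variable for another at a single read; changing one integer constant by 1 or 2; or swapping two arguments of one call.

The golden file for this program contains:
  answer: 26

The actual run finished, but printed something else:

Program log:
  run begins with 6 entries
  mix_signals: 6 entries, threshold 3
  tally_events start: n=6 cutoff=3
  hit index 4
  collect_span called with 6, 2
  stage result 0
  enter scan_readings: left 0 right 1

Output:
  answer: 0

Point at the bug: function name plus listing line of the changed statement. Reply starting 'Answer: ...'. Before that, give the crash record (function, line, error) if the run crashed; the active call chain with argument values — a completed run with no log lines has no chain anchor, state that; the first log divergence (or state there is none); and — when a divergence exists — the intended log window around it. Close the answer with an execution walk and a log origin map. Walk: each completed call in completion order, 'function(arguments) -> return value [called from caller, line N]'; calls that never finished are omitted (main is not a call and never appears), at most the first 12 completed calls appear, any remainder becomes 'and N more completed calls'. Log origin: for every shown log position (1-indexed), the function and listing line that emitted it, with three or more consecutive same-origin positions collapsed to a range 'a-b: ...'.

Answer: the defect is in main at line 41.
The tell: Nothing in the log betrays the bug — only the output does.
Call chain: main -> scan_readings(0, 1) (called at line 40).
First divergence: none; the two logs match at every position.
Execution walk:
  tally_events([2, 11, 10, 5, 3, 11], 3) -> 4  [called from gauge_drift, line 8]
  gauge_drift([2, 11, 10, 5, 3, 11], 3) -> 6  [called from mix_signals, line 21]
  collect_span(6, 2) -> 0  [called from mix_signals, line 23]
  mix_signals([2, 11, 10, 5, 3, 11], 3) -> 0  [called from main, line 38]
  scan_readings(0, 1) -> 26  [called from main, line 40]
Log origins:
  1 — main, line 37
  2 — mix_signals, line 20
  3 — tally_events, line 2
  4 — gauge_drift, line 9
  5 — collect_span, line 14
  6 — main, line 39
  7 — scan_readings, line 26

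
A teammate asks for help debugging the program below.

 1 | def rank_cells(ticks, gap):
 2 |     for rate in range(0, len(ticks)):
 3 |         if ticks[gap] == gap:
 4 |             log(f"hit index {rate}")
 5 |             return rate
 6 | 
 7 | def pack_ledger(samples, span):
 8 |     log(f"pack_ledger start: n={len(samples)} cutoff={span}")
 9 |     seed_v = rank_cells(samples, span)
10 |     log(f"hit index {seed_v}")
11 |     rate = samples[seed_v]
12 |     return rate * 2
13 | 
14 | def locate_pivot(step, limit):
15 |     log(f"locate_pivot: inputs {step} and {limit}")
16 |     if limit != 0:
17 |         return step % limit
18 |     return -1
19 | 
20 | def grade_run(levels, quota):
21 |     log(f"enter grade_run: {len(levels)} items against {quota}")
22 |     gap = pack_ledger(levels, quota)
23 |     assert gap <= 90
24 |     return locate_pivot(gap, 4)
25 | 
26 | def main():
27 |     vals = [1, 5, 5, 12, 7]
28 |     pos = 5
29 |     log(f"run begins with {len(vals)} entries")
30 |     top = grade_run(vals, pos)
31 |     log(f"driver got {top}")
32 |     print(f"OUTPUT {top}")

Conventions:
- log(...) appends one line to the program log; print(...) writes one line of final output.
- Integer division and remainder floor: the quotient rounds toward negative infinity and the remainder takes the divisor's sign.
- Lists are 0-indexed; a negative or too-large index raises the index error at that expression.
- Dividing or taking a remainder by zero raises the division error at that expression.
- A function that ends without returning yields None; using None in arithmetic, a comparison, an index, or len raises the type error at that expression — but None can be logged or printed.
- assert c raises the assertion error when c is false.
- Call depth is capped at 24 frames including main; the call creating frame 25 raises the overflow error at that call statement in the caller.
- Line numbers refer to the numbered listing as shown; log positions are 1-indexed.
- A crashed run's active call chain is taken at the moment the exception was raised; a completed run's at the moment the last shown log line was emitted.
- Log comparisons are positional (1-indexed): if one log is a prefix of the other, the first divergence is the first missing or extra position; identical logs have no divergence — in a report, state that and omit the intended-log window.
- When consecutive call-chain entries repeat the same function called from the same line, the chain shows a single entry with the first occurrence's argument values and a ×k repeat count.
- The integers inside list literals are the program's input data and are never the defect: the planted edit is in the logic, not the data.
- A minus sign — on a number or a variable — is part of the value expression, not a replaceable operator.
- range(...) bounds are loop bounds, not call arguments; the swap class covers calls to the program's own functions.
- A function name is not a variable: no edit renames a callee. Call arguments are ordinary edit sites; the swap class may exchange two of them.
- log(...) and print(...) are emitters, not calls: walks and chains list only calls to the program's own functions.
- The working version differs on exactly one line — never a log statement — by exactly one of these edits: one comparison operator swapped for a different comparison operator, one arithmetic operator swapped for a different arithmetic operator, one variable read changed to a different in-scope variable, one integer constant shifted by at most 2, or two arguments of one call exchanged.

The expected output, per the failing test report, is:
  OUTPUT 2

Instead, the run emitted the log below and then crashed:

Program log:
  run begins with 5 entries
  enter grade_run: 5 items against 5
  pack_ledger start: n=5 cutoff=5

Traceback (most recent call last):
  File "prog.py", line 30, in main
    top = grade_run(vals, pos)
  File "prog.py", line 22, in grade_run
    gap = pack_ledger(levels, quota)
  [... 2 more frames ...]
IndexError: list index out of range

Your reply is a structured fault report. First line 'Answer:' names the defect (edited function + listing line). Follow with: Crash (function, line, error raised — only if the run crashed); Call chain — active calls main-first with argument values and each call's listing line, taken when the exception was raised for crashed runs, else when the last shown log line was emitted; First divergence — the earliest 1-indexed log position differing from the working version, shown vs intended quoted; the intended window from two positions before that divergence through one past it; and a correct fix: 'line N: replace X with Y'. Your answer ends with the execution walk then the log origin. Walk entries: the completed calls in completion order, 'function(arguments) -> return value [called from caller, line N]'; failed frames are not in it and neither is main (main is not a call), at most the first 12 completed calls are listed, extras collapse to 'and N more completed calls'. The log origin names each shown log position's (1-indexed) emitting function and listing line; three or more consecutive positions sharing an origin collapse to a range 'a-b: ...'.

Answer: the defect is in rank_cells at line 3.
Key observation: Only 3 log lines were emitted before the run died; the intended continuation was 'hit index 1'.
Crash: rank_cells, line 3, IndexError.
Call chain: main -> grade_run([1, 5, 5, 12, 7], 5) (called at line 30) -> pack_ledger([1, 5, 5, 12, 7], 5) (called at line 22) -> rank_cells([1, 5, 5, 12, 7], 5) (called at line 9).
First divergence: position 4 — after 3 matching lines the faulty run goes silent; intended next line 'hit index 1'.
Intended log window:
  2: enter grade_run: 5 items against 5
  3: pack_ledger start: n=5 cutoff=5
  4: hit index 1
  5: hit index 1
Execution walk:
  (no call completed)
Log line origins:
  1: from main, line 29
  2: from grade_run, line 21
  3: from pack_ledger, line 8
A correct fix: line 3: replace `ticks[gap]` with `ticks[rate]`.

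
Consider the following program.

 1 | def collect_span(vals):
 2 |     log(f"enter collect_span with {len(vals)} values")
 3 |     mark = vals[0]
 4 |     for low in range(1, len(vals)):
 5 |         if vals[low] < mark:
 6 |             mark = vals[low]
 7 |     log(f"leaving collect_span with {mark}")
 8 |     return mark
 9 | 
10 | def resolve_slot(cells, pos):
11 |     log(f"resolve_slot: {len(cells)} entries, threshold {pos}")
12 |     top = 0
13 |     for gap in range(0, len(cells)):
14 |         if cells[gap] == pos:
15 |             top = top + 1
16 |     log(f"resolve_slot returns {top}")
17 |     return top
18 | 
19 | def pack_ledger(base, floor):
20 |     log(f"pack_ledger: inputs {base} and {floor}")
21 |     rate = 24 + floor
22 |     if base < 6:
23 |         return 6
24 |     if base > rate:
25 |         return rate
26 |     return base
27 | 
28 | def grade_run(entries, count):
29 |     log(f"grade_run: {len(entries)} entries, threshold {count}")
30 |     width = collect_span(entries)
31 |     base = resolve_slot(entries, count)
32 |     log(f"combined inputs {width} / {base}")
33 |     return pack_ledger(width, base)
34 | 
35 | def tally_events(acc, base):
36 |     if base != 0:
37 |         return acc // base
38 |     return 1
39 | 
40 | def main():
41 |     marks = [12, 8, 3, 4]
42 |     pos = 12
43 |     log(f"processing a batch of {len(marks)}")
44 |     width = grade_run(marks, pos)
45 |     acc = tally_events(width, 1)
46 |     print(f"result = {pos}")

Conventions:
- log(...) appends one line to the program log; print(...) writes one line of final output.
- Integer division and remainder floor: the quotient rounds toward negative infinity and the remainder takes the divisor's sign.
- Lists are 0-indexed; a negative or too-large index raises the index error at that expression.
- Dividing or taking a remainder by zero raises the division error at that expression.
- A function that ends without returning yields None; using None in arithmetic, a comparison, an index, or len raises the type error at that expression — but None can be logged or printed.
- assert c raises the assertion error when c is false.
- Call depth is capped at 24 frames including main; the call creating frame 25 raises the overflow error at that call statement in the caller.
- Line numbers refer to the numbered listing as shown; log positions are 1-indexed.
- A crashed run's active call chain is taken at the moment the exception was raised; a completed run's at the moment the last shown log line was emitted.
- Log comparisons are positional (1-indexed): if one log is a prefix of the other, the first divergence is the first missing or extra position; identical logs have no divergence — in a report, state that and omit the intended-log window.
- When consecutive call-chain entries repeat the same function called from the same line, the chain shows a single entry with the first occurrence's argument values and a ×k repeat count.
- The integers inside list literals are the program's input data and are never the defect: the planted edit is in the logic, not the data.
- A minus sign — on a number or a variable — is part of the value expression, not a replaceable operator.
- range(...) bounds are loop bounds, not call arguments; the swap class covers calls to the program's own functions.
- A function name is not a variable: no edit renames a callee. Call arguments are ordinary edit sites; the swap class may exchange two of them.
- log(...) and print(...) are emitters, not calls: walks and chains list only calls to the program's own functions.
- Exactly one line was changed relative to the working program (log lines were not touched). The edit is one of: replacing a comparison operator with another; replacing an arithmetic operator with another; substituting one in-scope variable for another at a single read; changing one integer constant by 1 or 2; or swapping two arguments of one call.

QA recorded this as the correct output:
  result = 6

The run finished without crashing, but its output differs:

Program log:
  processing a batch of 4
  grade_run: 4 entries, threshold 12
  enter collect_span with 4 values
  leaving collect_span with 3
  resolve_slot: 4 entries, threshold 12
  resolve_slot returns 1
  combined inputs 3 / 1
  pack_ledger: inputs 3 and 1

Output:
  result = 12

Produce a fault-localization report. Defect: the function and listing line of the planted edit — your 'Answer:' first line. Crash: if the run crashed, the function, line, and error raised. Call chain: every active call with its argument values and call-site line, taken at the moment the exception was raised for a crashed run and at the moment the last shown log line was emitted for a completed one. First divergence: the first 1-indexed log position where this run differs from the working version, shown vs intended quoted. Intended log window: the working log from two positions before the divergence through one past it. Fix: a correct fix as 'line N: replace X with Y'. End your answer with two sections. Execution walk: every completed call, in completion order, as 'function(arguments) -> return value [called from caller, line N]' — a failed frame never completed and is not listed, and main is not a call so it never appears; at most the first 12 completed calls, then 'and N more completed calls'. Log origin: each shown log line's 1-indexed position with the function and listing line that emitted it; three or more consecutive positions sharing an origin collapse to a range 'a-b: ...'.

Answer: the defect is in main at line 46.
Key fact: The logs agree in full; only the final output differs.
Call chain: main -> grade_run([12, 8, 3, 4], 12) (called at line 44) -> pack_ledger(3, 1) (called at line 33).
First divergence: there is none — every log position agrees.
Execution walk:
  collect_span([12, 8, 3, 4]) -> 3  [called from grade_run, line 30]
  resolve_slot([12, 8, 3, 4], 12) -> 1  [called from grade_run, line 31]
  pack_ledger(3, 1) -> 6  [called from grade_run, line 33]
  grade_run([12, 8, 3, 4], 12) -> 6  [called from main, line 44]
  tally_events(6, 1) -> 6  [called from main, line 45]
Log line origins:
  1: logged in main at line 43
  2: logged in grade_run at line 29
  3: logged in collect_span at line 2
  4: logged in collect_span at line 7
  5: logged in resolve_slot at line 11
  6: logged in resolve_slot at line 16
  7: logged in grade_run at line 32
  8: logged in pack_ledger at line 20
A correct fix: line 46: replace `pos` with `acc`.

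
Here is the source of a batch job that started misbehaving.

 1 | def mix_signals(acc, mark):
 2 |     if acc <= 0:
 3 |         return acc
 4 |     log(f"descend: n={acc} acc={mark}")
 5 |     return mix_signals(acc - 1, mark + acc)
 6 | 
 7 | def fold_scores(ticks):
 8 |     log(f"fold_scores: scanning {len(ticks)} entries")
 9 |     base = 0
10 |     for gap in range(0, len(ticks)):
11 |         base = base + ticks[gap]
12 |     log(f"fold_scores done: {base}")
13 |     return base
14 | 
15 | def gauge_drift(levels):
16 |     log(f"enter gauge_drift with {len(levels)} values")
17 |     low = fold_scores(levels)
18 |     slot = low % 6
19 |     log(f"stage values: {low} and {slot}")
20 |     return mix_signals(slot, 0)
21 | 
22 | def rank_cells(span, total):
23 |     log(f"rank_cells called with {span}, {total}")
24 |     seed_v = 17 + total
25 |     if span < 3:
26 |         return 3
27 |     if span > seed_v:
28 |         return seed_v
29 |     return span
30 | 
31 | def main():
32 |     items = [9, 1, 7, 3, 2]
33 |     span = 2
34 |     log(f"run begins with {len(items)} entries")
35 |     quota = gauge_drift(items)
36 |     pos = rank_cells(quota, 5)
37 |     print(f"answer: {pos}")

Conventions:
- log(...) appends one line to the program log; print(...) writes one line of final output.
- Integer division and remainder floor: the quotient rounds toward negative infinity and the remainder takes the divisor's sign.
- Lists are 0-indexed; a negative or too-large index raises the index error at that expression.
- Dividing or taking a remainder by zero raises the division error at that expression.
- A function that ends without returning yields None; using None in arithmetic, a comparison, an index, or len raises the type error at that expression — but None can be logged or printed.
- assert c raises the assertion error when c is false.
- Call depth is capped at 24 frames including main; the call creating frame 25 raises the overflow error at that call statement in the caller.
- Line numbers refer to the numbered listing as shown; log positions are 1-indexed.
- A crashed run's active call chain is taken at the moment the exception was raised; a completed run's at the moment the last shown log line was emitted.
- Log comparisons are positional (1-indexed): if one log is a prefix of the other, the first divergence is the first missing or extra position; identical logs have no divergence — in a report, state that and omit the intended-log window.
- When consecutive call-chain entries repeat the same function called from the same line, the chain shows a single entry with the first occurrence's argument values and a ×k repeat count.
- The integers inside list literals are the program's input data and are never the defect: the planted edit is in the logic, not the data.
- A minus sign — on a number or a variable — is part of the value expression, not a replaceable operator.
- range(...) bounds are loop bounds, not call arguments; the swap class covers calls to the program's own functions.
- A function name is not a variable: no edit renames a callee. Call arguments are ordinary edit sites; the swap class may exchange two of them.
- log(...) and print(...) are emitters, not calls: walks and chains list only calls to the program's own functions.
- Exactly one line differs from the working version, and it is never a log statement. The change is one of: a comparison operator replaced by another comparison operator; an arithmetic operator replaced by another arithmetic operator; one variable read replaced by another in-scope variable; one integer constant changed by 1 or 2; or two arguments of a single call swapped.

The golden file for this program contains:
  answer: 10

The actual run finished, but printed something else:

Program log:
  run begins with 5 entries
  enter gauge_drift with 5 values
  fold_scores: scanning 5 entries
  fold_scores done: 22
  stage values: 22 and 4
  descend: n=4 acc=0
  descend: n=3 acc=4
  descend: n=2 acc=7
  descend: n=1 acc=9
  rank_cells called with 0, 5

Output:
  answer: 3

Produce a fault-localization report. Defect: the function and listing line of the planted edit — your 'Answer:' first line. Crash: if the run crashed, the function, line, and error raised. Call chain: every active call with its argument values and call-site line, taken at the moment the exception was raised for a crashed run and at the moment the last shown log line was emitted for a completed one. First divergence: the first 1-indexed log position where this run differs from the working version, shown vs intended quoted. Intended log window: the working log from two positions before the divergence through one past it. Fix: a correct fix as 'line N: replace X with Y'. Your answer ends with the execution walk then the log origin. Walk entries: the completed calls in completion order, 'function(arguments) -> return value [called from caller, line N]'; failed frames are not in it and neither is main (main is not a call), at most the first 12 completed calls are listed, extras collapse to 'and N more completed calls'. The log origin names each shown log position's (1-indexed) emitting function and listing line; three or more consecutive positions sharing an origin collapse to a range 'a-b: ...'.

Answer: the defect is in mix_signals at line 3.
The tell: At log position 10 the runs split — shown 'rank_cells called with 0, 5', but the working version logs 'rank_cells called with 10, 5'.
Call chain: main -> rank_cells(0, 5) (called at line 36).
First divergence: position 10 — shown 'rank_cells called with 0, 5', intended 'rank_cells called with 10, 5'.
Intended log window:
  8: descend: n=2 acc=7
  9: descend: n=1 acc=9
  10: rank_cells called with 10, 5
Execution walk:
  fold_scores([9, 1, 7, 3, 2]) -> 22  [called from gauge_drift, line 17]
  mix_signals(0, 10) -> 0  [called from mix_signals, line 5]
  mix_signals(1, 9) -> 0  [called from mix_signals, line 5]
  mix_signals(2, 7) -> 0  [called from mix_signals, line 5]
  mix_signals(3, 4) -> 0  [called from mix_signals, line 5]
  mix_signals(4, 0) -> 0  [called from gauge_drift, line 20]
  gauge_drift([9, 1, 7, 3, 2]) -> 0  [called from main, line 35]
  rank_cells(0, 5) -> 3  [called from main, line 36]
Origin of each log line:
  1: emitted by main (line 34)
  2: emitted by gauge_drift (line 16)
  3: emitted by fold_scores (line 8)
  4: emitted by fold_scores (line 12)
  5: emitted by gauge_drift (line 19)
  6-9: emitted by mix_signals (line 4)
  10: emitted by rank_cells (line 23)
A correct fix: line 3: replace `acc` with `mark`.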